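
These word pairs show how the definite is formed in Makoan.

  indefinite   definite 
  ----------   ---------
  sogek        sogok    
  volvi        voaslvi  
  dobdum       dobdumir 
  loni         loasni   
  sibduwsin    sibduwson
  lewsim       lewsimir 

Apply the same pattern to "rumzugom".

volvi and lewsim both have last vowel 'i' yet inflect differently (voaslvi, lewsimir), so the last vowel is not what conditions the rule; the final letter is.
"rumzugom" ends in -m. The stems ending in -m (lewsim → lewsimir, dobdum → dobdumir) add -ir.
The other patterns: stems ending in -i insert -as- after the first vowel; stems ending in -k or -n change the last vowel to 'o'.
So rumzugom → rumzugomir.

rumzugomir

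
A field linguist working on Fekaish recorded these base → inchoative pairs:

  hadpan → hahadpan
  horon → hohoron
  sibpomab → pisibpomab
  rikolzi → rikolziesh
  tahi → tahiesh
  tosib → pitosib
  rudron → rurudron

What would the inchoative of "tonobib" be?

pitonobib

tosib and rikolzi both have last vowel 'i' yet inflect differently (pitosib, rikolziesh), so the last vowel is not what conditions the rule; the final letter is.
"tonobib" ends in -b. The stems ending in -b (tosib → pitosib, sibpomab → pisibpomab) add the prefix pi-.
So tonobib → pitonobib.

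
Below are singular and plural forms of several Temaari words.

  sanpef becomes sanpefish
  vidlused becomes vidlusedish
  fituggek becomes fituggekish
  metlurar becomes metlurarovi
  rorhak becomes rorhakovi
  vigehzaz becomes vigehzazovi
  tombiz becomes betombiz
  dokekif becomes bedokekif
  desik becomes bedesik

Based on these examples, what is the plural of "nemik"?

fituggek and rorhak both end in -k yet inflect differently (fituggekish, rorhakovi), so the final letter is not what conditions the rule; the last vowel is.
"nemik" has last vowel 'i'. The stems whose last vowel is 'i' (tombiz → betombiz, dokekif → bedokekif, desik → bedesik) add the prefix be-.
The other patterns: stems whose last vowel is 'e' add -ish; stems whose last vowel is 'a' add -ovi.
So nemik → benemik.

benemik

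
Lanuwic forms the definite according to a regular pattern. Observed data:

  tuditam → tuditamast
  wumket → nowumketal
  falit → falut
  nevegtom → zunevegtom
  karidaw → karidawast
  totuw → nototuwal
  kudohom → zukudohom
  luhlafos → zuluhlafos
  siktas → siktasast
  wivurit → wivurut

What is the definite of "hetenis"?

hetenus

nevegtom and tuditam both end in -m yet inflect differently (zunevegtom, tuditamast), so the final letter is not what conditions the rule; the last vowel is.
"hetenis" has last vowel 'i'. The stems whose last vowel is 'i' (wivurit → wivurut, falit → falut) change the last vowel to 'u'.
The other patterns: stems whose last vowel is 'o' add the prefix zu-; stems whose last vowel is 'a' add -ast; stems whose last vowel is 'e' or 'u' add no- … -al around the stem.
So hetenis → hetenus.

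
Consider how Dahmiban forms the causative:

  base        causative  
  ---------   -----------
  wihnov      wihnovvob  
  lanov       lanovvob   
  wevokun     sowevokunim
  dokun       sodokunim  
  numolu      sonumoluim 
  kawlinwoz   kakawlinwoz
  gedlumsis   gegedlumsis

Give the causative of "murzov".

murzovvob

"murzov" ends in -v. The stems ending in -v (wihnov → wihnovvob, lanov → lanovvob) double the final consonant and add -ob.
The other patterns: stems ending in -n or -u add so- … -im around the stem; stems ending in -s or -z repeat the first consonant+vowel as a prefix.
So murzov → murzovvob.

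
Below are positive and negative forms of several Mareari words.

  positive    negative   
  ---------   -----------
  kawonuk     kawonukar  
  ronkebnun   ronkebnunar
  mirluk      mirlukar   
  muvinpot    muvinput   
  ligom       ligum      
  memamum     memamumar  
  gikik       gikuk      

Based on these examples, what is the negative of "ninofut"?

ninofutar

"ninofut" has last vowel 'u'. The stems whose last vowel is 'u' (ronkebnun → ronkebnunar, memamum → memamumar, kawonuk → kawonukar) add -ar.
The other pattern: stems whose last vowel is 'i' or 'o' change the last vowel to 'u'.
So ninofut → ninofutar.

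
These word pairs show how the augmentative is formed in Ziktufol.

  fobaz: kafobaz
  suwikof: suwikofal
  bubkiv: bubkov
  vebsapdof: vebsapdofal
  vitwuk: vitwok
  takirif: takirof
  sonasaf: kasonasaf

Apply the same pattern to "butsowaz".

"butsowaz" has last vowel 'a'. The stems whose last vowel is 'a' (fobaz → kafobaz, sonasaf → kasonasaf) add the prefix ka-.
So butsowaz → kabutsowaz.

kabutsowaz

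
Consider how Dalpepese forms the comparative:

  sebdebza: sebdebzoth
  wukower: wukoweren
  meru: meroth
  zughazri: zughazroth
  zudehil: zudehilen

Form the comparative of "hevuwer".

hevuweren

"hevuwer" ends in a consonant. The stems ending in a consonant (wukower → wukoweren, zudehil → zudehilen) add -en.
So hevuwer → hevuweren.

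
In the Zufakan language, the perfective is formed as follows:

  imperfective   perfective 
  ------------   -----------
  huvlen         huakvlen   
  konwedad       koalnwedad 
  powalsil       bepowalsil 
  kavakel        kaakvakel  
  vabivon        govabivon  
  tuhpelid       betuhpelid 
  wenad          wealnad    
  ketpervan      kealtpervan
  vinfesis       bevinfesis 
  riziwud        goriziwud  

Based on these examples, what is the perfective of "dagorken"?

powalsil and kavakel both end in -l yet inflect differently (bepowalsil, kaakvakel), so the final letter is not what conditions the rule; the last vowel is.
"dagorken" has last vowel 'e'. The stems whose last vowel is 'e' (huvlen → huakvlen, kavakel → kaakvakel) insert -ak- after the first vowel.
The other patterns: stems whose last vowel is 'i' add the prefix be-; stems whose last vowel is 'o' or 'u' add the prefix go-; stems whose last vowel is 'a' insert -al- after the first vowel.
So dagorken → daakgorken.

daakgorken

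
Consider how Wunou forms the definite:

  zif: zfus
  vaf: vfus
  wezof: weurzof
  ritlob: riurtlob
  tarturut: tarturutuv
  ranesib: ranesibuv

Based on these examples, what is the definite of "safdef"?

zif and wezof both end in -f yet inflect differently (zfus, weurzof), so the final letter is not what conditions the rule; the number of vowels is.
"safdef" has 2 vowels. The stems with 2 vowels (wezof → weurzof, ritlob → riurtlob) insert -ur- after the first vowel.
So safdef → saurfdef.

saurfdef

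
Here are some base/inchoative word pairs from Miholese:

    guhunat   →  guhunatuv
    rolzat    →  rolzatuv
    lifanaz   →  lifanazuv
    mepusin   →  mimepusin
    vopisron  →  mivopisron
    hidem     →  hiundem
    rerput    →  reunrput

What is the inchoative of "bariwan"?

bariwanuv

guhunat and rerput both end in -t yet inflect differently (guhunatuv, reunrput), so the final letter is not what conditions the rule; the last vowel is.
"bariwan" has last vowel 'a'. The stems whose last vowel is 'a' (guhunat → guhunatuv, rolzat → rolzatuv, lifanaz → lifanazuv) add -uv.
So bariwan → bariwanuv.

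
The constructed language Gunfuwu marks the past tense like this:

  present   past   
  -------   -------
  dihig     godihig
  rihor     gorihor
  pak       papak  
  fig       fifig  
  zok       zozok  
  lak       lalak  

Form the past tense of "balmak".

gobalmak

dihig and fig both end in -g yet inflect differently (godihig, fifig), so the final letter is not what conditions the rule; the number of vowels is.
"balmak" has 2 vowels. The stems with 2 vowels (dihig → godihig, rihor → gorihor) add the prefix go-.
So balmak → gobalmak.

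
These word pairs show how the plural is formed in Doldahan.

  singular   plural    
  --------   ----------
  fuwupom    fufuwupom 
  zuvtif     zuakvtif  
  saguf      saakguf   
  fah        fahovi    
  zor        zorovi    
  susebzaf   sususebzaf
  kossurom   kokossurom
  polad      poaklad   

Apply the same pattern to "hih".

hihovi

saguf and susebzaf both end in -f yet inflect differently (saakguf, sususebzaf), so the final letter is not what conditions the rule; the number of vowels is.
"hih" has 1 vowel. The stems with 1 vowel (fah → fahovi, zor → zorovi) add -ovi.
So hih → hihovi.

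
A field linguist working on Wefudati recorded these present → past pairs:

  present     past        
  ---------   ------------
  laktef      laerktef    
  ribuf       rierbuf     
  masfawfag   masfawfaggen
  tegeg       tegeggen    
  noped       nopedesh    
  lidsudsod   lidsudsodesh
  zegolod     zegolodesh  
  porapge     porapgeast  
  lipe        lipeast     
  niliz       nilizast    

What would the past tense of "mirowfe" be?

laktef and tegeg both have last vowel 'e' yet inflect differently (laerktef, tegeggen), so the last vowel is not what conditions the rule; the final letter is.
"mirowfe" ends in -e. The stems ending in -e (porapge → porapgeast, lipe → lipeast) add -ast.
So mirowfe → mirowfeast.

mirowfeast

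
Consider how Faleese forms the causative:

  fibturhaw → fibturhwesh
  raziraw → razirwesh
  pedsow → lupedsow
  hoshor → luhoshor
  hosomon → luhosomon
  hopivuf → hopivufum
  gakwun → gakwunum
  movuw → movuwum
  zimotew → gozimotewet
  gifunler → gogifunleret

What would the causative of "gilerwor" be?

lugilerwor

"gilerwor" has last vowel 'o'. The stems whose last vowel is 'o' (pedsow → lupedsow, hoshor → luhoshor, hosomon → luhosomon) add the prefix lu-.
The other patterns: stems whose last vowel is 'a' delete the last vowel and add -esh; stems whose last vowel is 'u' add -um; stems whose last vowel is 'e' add go- … -et around the stem.
So gilerwor → lugilerwor.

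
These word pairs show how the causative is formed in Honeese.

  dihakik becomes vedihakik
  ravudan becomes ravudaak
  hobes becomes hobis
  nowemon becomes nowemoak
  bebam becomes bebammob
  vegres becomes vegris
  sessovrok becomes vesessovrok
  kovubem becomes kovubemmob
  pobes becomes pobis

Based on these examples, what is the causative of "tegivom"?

"tegivom" ends in -m. The stems ending in -m (bebam → bebammob, kovubem → kovubemmob) double the final consonant and add -ob.
The other patterns: stems ending in -n drop the final letter and add -ak; stems ending in -k add the prefix ve-; stems ending in -s change the last vowel to 'i'.
So tegivom → tegivommob.

tegivommob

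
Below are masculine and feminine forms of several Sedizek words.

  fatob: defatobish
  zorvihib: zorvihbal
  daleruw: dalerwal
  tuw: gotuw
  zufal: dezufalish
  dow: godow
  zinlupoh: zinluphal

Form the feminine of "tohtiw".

detohtiwish

fatob and zorvihib both end in -b yet inflect differently (defatobish, zorvihbal), so the final letter is not what conditions the rule; the number of vowels is.
"tohtiw" has 2 vowels. The stems with 2 vowels (fatob → defatobish, zufal → dezufalish) add de- … -ish around the stem.
The other patterns: stems with 1 vowel add the prefix go-; stems with 3 vowels delete the last vowel and add -al.
So tohtiw → detohtiwish.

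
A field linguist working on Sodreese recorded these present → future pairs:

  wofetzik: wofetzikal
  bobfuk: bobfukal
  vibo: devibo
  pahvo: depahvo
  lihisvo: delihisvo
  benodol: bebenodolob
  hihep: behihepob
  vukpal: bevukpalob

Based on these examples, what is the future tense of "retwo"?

deretwo

vibo and benodol both have last vowel 'o' yet inflect differently (devibo, bebenodolob), so the last vowel is not what conditions the rule; the final letter is.
"retwo" ends in -o. The stems ending in -o (vibo → devibo, pahvo → depahvo, lihisvo → delihisvo) add the prefix de-.
The other patterns: stems ending in -k add -al; stems ending in -l or -p add be- … -ob around the stem.
So retwo → deretwo.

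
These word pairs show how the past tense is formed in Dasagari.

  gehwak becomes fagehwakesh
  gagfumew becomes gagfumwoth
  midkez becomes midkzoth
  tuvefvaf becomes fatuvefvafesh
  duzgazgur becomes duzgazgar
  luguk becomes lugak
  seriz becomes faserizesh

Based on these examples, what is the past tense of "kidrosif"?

fakidrosifesh

luguk and gehwak both end in -k yet inflect differently (lugak, fagehwakesh), so the final letter is not what conditions the rule; the last vowel is.
"kidrosif" has last vowel 'i'. The one such stem in the data (seriz → faserizesh) adds fa- … -esh around the stem, so the same rule applies.
So kidrosif → fakidrosifesh.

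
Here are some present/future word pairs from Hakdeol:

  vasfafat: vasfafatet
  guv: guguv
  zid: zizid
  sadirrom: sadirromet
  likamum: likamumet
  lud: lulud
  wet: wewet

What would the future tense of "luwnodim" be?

luwnodimet

"luwnodim" has 3 vowels. The stems with 3 vowels (likamum → likamumet, vasfafat → vasfafatet, sadirrom → sadirromet) add -et.
So luwnodim → luwnodimet.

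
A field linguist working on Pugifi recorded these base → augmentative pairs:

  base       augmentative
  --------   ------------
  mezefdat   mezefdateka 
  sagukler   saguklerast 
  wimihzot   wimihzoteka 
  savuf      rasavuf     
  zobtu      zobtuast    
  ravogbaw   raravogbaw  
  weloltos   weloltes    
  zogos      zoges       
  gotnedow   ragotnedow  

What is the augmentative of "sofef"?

mezefdat and ravogbaw both have last vowel 'a' yet inflect differently (mezefdateka, raravogbaw), so the last vowel is not what conditions the rule; the final letter is.
"sofef" ends in -f. The one such stem in the data (savuf → rasavuf) adds the prefix ra-, so the same rule applies.
So sofef → rasofef.

rasofef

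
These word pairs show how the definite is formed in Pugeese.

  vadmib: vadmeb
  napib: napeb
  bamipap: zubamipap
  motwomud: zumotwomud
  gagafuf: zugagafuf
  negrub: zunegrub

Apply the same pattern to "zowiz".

zowez

vadmib and negrub both end in -b yet inflect differently (vadmeb, zunegrub), so the final letter is not what conditions the rule; the last vowel is.
"zowiz" has last vowel 'i'. The stems whose last vowel is 'i' (vadmib → vadmeb, napib → napeb) change the last vowel to 'e'.
So zowiz → zowez.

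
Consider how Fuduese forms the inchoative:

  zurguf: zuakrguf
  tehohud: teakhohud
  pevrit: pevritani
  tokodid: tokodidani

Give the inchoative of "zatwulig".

zatwuligani

tehohud and tokodid both end in -d yet inflect differently (teakhohud, tokodidani), so the final letter is not what conditions the rule; the last vowel is.
"zatwulig" has last vowel 'i'. The stems whose last vowel is 'i' (pevrit → pevritani, tokodid → tokodidani) add -ani.
The other pattern: stems whose last vowel is 'u' insert -ak- after the first vowel.
So zatwulig → zatwuligani.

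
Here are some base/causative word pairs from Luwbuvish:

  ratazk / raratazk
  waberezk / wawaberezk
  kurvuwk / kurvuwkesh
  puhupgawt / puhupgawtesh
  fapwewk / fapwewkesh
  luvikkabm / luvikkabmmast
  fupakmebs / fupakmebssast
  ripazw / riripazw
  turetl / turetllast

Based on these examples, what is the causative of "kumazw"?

kukumazw

"kumazw" has second-to-last letter 'z'. The stems whose second-to-last letter is 'z' (ripazw → riripazw, waberezk → wawaberezk, ratazk → raratazk) repeat the first consonant+vowel as a prefix.
The other patterns: stems whose second-to-last letter is 'w' add -esh; stems whose second-to-last letter is 'b' or 't' double the final consonant and add -ast.
So kumazw → kukumazw.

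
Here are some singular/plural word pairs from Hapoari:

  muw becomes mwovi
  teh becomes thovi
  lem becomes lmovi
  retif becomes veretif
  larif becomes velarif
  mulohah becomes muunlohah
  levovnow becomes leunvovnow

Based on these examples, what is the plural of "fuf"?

"fuf" has 1 vowel. The stems with 1 vowel (muw → mwovi, teh → thovi, lem → lmovi) delete the last vowel and add -ovi.
The other patterns: stems with 2 vowels add the prefix ve-; stems with 3 vowels insert -un- after the first vowel.
So fuf → ffovi.

ffovi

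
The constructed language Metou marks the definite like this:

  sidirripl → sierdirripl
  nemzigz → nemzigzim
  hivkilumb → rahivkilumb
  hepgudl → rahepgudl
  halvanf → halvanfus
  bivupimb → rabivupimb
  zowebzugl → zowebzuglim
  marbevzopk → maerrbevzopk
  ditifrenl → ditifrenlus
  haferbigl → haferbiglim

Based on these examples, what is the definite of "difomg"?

"difomg" has second-to-last letter 'm'. The stems whose second-to-last letter is 'm' (bivupimb → rabivupimb, hivkilumb → rahivkilumb) add the prefix ra-.
The other patterns: stems whose second-to-last letter is 'p' insert -er- after the first vowel; stems whose second-to-last letter is 'n' add -us; stems whose second-to-last letter is 'g' add -im.
So difomg → radifomg.

radifomg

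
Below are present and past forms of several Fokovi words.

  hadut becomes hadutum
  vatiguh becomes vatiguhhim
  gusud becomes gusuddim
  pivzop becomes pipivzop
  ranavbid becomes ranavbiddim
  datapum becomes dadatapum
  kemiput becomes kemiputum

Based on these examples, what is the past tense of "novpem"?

kemiput and vatiguh both have last vowel 'u' yet inflect differently (kemiputum, vatiguhhim), so the last vowel is not what conditions the rule; the final letter is.
"novpem" ends in -m. The one such stem in the data (datapum → dadatapum) repeats the first consonant+vowel as a prefix (as does pivzop), so the same rule applies.
So novpem → nonovpem.

nonovpem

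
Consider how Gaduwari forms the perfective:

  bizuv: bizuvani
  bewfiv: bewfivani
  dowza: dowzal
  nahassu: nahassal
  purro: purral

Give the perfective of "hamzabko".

hamzabkal

"hamzabko" ends in a vowel. The stems ending in a vowel (nahassu → nahassal, purro → purral, dowza → dowzal) drop the final letter and add -al.
So hamzabko → hamzabkal.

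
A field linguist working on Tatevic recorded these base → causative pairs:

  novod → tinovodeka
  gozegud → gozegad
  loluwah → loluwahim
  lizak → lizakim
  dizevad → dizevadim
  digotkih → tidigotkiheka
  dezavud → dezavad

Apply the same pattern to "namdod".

gozegud and dizevad both end in -d yet inflect differently (gozegad, dizevadim), so the final letter is not what conditions the rule; the last vowel is.
"namdod" has last vowel 'o'. The one such stem in the data (novod → tinovodeka) adds ti- … -eka around the stem, so the same rule applies.
The other patterns: stems whose last vowel is 'u' change the last vowel to 'a'; stems whose last vowel is 'a' add -im.
So namdod → tinamdodeka.

tinamdodeka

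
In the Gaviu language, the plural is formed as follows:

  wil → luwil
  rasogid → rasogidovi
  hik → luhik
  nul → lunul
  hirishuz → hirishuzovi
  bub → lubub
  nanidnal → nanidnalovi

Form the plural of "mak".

lumak

nanidnal and wil both end in -l yet inflect differently (nanidnalovi, luwil), so the final letter is not what conditions the rule; the number of vowels is.
"mak" has 1 vowel. The stems with 1 vowel (hik → luhik, wil → luwil, nul → lunul) add the prefix lu-.
The other pattern: stems with 3 vowels add -ovi.
So mak → lumak.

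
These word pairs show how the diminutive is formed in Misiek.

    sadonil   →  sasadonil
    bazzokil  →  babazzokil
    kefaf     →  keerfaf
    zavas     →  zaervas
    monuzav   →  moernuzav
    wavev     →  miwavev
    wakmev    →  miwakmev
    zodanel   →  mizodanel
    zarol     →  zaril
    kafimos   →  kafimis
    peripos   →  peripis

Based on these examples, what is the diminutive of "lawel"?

monuzav and wavev both end in -v yet inflect differently (moernuzav, miwavev), so the final letter is not what conditions the rule; the last vowel is.
"lawel" has last vowel 'e'. The stems whose last vowel is 'e' (wavev → miwavev, wakmev → miwakmev, zodanel → mizodanel) add the prefix mi-.
So lawel → milawel.

milawel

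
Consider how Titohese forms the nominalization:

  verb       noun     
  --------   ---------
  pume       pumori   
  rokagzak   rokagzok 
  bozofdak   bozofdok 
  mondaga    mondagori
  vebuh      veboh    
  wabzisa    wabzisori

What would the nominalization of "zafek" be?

bozofdak and mondaga both have last vowel 'a' yet inflect differently (bozofdok, mondagori), so the last vowel is not what conditions the rule; whether the stem ends in a vowel or a consonant is.
"zafek" ends in a consonant. The stems ending in a consonant (bozofdak → bozofdok, rokagzak → rokagzok, vebuh → veboh) change the last vowel to 'o'.
So zafek → zafok.

zafok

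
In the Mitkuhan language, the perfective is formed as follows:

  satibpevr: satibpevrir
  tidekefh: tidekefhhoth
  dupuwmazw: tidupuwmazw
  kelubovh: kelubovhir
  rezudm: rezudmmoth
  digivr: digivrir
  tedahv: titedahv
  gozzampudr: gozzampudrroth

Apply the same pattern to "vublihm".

satibpevr and gozzampudr both end in -r yet inflect differently (satibpevrir, gozzampudrroth), so the final letter is not what conditions the rule; the second-to-last letter is.
"vublihm" has second-to-last letter 'h'. The one such stem in the data (tedahv → titedahv) adds the prefix ti-, so the same rule applies.
So vublihm → tivublihm.

tivublihm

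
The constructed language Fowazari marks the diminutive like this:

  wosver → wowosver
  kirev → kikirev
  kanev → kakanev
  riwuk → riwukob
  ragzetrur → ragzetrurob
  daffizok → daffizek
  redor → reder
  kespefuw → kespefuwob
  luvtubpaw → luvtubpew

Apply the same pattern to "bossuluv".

bossuluvob

"bossuluv" has last vowel 'u'. The stems whose last vowel is 'u' (kespefuw → kespefuwob, riwuk → riwukob, ragzetrur → ragzetrurob) add -ob.
So bossuluv → bossuluvob.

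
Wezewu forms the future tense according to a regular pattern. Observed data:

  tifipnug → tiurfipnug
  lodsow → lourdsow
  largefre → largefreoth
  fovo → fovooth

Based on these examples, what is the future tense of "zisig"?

ziursig

lodsow and fovo both have last vowel 'o' yet inflect differently (lourdsow, fovooth), so the last vowel is not what conditions the rule; whether the stem ends in a vowel or a consonant is.
"zisig" ends in a consonant. The stems ending in a consonant (tifipnug → tiurfipnug, lodsow → lourdsow) insert -ur- after the first vowel.
The other pattern: stems ending in a vowel add -oth.
So zisig → ziursig.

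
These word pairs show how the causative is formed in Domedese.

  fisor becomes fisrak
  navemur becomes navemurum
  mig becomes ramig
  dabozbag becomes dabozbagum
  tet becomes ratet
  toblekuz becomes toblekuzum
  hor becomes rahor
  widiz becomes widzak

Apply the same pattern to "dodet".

dodtak

hor and fisor both end in -r yet inflect differently (rahor, fisrak), so the final letter is not what conditions the rule; the number of vowels is.
"dodet" has 2 vowels. The stems with 2 vowels (widiz → widzak, fisor → fisrak) delete the last vowel and add -ak.
The other patterns: stems with 1 vowel add the prefix ra-; stems with 3 vowels add -um.
So dodet → dodtak.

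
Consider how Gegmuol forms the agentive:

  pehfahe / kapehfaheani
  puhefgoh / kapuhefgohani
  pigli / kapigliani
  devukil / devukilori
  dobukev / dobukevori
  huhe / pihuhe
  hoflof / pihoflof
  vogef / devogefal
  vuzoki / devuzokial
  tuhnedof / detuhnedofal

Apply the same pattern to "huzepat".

pehfahe and huhe both end in -e yet inflect differently (kapehfaheani, pihuhe), so the final letter is not what conditions the rule; the first letter is.
"huzepat" begins with h-. The stems beginning with h- (huhe → pihuhe, hoflof → pihoflof) add the prefix pi-.
So huzepat → pihuzepat.

pihuzepat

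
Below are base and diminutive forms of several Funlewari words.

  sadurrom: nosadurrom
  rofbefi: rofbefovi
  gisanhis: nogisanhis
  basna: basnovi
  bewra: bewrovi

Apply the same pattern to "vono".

rofbefi and gisanhis both have last vowel 'i' yet inflect differently (rofbefovi, nogisanhis), so the last vowel is not what conditions the rule; whether the stem ends in a vowel or a consonant is.
"vono" ends in a vowel. The stems ending in a vowel (bewra → bewrovi, basna → basnovi, rofbefi → rofbefovi) drop the final letter and add -ovi.
So vono → vonovi.

vonovi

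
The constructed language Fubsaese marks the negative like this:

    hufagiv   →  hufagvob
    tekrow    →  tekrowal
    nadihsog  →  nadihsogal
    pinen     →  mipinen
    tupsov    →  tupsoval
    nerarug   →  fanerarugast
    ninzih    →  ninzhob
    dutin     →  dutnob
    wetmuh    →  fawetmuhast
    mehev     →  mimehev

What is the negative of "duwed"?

miduwed

mehev and hufagiv both end in -v yet inflect differently (mimehev, hufagvob), so the final letter is not what conditions the rule; the last vowel is.
"duwed" has last vowel 'e'. The stems whose last vowel is 'e' (mehev → mimehev, pinen → mipinen) add the prefix mi-.
So duwed → miduwed.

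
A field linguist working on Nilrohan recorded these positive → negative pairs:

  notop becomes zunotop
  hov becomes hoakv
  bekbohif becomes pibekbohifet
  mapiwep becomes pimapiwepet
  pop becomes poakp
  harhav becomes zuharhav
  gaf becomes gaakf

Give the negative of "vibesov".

pop and notop both end in -p yet inflect differently (poakp, zunotop), so the final letter is not what conditions the rule; the number of vowels is.
"vibesov" has 3 vowels. The stems with 3 vowels (mapiwep → pimapiwepet, bekbohif → pibekbohifet) add pi- … -et around the stem.
The other patterns: stems with 1 vowel insert -ak- after the first vowel; stems with 2 vowels add the prefix zu-.
So vibesov → pivibesovet.

pivibesovet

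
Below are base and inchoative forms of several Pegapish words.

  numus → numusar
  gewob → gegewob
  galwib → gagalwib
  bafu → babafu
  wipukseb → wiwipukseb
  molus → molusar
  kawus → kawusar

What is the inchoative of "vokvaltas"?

molus and bafu both have last vowel 'u' yet inflect differently (molusar, babafu), so the last vowel is not what conditions the rule; the final letter is.
"vokvaltas" ends in -s. The stems ending in -s (molus → molusar, kawus → kawusar, numus → numusar) add -ar.
The other pattern: stems ending in -b or -u repeat the first consonant+vowel as a prefix.
So vokvaltas → vokvaltasar.

vokvaltasar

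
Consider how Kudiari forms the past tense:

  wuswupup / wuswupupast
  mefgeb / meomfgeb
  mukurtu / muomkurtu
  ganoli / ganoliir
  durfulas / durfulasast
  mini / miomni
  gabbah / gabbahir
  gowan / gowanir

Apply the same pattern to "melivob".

mini and ganoli both end in -i yet inflect differently (miomni, ganoliir), so the final letter is not what conditions the rule; the first letter is.
"melivob" begins with m-. The stems beginning with m- (mukurtu → muomkurtu, mefgeb → meomfgeb, mini → miomni) insert -om- after the first vowel.
The other patterns: stems beginning with g- add -ir; stems beginning with d- or w- add -ast.
So melivob → meomlivob.

meomlivob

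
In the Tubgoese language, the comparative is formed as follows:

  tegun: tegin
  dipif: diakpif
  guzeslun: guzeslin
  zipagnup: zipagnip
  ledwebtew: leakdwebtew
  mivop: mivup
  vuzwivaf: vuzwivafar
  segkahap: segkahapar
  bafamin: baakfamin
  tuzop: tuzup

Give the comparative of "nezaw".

nezawar

"nezaw" has last vowel 'a'. The stems whose last vowel is 'a' (segkahap → segkahapar, vuzwivaf → vuzwivafar) add -ar.
The other patterns: stems whose last vowel is 'o' change the last vowel to 'u'; stems whose last vowel is 'e' or 'i' insert -ak- after the first vowel; stems whose last vowel is 'u' change the last vowel to 'i'.
So nezaw → nezawar.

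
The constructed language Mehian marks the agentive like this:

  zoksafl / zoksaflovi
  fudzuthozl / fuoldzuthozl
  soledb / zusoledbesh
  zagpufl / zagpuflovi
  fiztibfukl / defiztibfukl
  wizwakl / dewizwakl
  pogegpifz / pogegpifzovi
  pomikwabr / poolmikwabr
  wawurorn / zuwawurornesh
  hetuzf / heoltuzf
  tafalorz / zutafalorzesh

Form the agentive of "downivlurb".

zudownivlurbesh

zagpufl and wizwakl both end in -l yet inflect differently (zagpuflovi, dewizwakl), so the final letter is not what conditions the rule; the second-to-last letter is.
"downivlurb" has second-to-last letter 'r'. The stems whose second-to-last letter is 'r' (wawurorn → zuwawurornesh, tafalorz → zutafalorzesh) add zu- … -esh around the stem.
So downivlurb → zudownivlurbesh.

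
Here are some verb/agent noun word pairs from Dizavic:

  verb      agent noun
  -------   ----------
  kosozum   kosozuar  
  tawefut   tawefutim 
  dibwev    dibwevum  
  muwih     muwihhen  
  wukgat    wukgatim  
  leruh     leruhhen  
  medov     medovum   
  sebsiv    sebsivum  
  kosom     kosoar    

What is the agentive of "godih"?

godihhen

"godih" ends in -h. The stems ending in -h (muwih → muwihhen, leruh → leruhhen) double the final consonant and add -en.
So godih → godihhen.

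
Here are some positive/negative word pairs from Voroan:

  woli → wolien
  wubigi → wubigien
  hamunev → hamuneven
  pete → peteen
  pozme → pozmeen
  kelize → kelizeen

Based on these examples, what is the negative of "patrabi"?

patrabien

Every pair shown (woli → wolien, wubigi → wubigien, hamunev → hamuneven, …) follows the same rule: add -en.
So patrabi → patrabien.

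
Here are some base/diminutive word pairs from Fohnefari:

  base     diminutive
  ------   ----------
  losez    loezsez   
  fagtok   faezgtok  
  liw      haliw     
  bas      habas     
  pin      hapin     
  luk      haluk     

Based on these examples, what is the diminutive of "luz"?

haluz

fagtok and luk both end in -k yet inflect differently (faezgtok, haluk), so the final letter is not what conditions the rule; the number of vowels is.
"luz" has 1 vowel. The stems with 1 vowel (liw → haliw, bas → habas, pin → hapin) add the prefix ha-.
So luz → haluz.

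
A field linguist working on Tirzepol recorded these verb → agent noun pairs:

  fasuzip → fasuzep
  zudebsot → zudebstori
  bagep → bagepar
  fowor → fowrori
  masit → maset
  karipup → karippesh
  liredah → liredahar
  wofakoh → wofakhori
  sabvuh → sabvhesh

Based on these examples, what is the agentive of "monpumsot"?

masit and zudebsot both end in -t yet inflect differently (maset, zudebstori), so the final letter is not what conditions the rule; the last vowel is.
"monpumsot" has last vowel 'o'. The stems whose last vowel is 'o' (fowor → fowrori, zudebsot → zudebstori, wofakoh → wofakhori) delete the last vowel and add -ori.
So monpumsot → monpumstori.

monpumstori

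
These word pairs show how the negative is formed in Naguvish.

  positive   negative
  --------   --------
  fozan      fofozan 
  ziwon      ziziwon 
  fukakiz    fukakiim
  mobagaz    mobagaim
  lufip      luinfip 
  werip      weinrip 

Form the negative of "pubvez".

pubveim

"pubvez" ends in -z. The stems ending in -z (mobagaz → mobagaim, fukakiz → fukakiim) drop the final letter and add -im.
The other patterns: stems ending in -p insert -in- after the first vowel; stems ending in -n repeat the first consonant+vowel as a prefix.
So pubvez → pubveim.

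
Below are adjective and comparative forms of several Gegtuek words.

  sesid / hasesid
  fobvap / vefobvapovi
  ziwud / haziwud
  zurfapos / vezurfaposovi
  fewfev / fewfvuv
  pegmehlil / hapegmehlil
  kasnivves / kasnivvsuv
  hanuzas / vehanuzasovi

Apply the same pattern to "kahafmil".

hakahafmil

zurfapos and kasnivves both end in -s yet inflect differently (vezurfaposovi, kasnivvsuv), so the final letter is not what conditions the rule; the last vowel is.
"kahafmil" has last vowel 'i'. The stems whose last vowel is 'i' (sesid → hasesid, pegmehlil → hapegmehlil) add the prefix ha-.
The other patterns: stems whose last vowel is 'a' or 'o' add ve- … -ovi around the stem; stems whose last vowel is 'e' delete the last vowel and add -uv.
So kahafmil → hakahafmil.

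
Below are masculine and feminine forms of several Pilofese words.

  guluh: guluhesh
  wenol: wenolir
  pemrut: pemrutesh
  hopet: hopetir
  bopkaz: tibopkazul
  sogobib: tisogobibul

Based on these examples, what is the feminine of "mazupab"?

timazupabul

pemrut and hopet both end in -t yet inflect differently (pemrutesh, hopetir), so the final letter is not what conditions the rule; the last vowel is.
"mazupab" has last vowel 'a'. The one such stem in the data (bopkaz → tibopkazul) adds ti- … -ul around the stem, so the same rule applies.
So mazupab → timazupabul.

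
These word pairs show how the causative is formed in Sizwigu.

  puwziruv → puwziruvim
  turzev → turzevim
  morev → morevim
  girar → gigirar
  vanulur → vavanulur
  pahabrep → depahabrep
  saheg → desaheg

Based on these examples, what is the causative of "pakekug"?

depakekug

puwziruv and vanulur both have last vowel 'u' yet inflect differently (puwziruvim, vavanulur), so the last vowel is not what conditions the rule; the final letter is.
"pakekug" ends in -g. The one such stem in the data (saheg → desaheg) adds the prefix de-, so the same rule applies.
The other patterns: stems ending in -v add -im; stems ending in -r repeat the first consonant+vowel as a prefix.
So pakekug → depakekug.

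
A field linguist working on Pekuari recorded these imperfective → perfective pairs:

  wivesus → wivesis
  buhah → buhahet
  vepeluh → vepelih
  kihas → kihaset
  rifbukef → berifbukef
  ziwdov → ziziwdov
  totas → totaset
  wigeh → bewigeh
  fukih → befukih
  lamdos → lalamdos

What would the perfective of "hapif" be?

buhah and fukih both end in -h yet inflect differently (buhahet, befukih), so the final letter is not what conditions the rule; the last vowel is.
"hapif" has last vowel 'i'. The one such stem in the data (fukih → befukih) adds the prefix be-, so the same rule applies.
So hapif → behapif.

behapif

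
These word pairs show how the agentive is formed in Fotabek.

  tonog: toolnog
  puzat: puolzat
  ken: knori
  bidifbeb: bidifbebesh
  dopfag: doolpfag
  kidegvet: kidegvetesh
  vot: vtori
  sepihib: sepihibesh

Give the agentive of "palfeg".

paollfeg

vot and puzat both end in -t yet inflect differently (vtori, puolzat), so the final letter is not what conditions the rule; the number of vowels is.
"palfeg" has 2 vowels. The stems with 2 vowels (dopfag → doolpfag, puzat → puolzat, tonog → toolnog) insert -ol- after the first vowel.
The other patterns: stems with 1 vowel delete the last vowel and add -ori; stems with 3 vowels add -esh.
So palfeg → paollfeg.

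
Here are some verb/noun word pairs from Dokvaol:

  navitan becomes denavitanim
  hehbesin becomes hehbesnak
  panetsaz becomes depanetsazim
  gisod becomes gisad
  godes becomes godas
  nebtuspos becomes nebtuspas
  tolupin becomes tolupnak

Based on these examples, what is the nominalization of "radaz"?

deradazim

"radaz" has last vowel 'a'. The stems whose last vowel is 'a' (navitan → denavitanim, panetsaz → depanetsazim) add de- … -im around the stem.
The other patterns: stems whose last vowel is 'i' delete the last vowel and add -ak; stems whose last vowel is 'e' or 'o' change the last vowel to 'a'.
So radaz → deradazim.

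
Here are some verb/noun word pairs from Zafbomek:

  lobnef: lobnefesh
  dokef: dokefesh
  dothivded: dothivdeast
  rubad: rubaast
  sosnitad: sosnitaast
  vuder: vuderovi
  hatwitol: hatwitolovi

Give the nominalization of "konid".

lobnef and dothivded both have last vowel 'e' yet inflect differently (lobnefesh, dothivdeast), so the last vowel is not what conditions the rule; the final letter is.
"konid" ends in -d. The stems ending in -d (dothivded → dothivdeast, rubad → rubaast, sosnitad → sosnitaast) drop the final letter and add -ast.
So konid → koniast.

koniast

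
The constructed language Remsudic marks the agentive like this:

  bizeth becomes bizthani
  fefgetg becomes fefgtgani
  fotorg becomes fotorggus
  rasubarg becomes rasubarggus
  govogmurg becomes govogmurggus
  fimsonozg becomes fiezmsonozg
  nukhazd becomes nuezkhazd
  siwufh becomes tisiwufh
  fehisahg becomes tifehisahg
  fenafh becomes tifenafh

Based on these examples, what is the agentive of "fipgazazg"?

fefgetg and fotorg both end in -g yet inflect differently (fefgtgani, fotorggus), so the final letter is not what conditions the rule; the second-to-last letter is.
"fipgazazg" has second-to-last letter 'z'. The stems whose second-to-last letter is 'z' (fimsonozg → fiezmsonozg, nukhazd → nuezkhazd) insert -ez- after the first vowel.
So fipgazazg → fiezpgazazg.

fiezpgazazg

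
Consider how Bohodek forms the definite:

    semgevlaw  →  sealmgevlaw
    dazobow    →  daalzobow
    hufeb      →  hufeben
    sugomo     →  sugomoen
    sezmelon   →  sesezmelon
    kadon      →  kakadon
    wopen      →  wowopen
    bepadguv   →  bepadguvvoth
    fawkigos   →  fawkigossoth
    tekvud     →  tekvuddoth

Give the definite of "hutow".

"hutow" ends in -w. The stems ending in -w (semgevlaw → sealmgevlaw, dazobow → daalzobow) insert -al- after the first vowel.
So hutow → hualtow.

hualtow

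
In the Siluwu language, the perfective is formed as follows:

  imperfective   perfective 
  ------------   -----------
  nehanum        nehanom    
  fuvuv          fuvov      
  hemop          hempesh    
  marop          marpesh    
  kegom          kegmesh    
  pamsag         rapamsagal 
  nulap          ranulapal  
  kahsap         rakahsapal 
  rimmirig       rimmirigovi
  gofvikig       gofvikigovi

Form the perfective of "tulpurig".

tulpurigovi

nehanum and kegom both end in -m yet inflect differently (nehanom, kegmesh), so the final letter is not what conditions the rule; the last vowel is.
"tulpurig" has last vowel 'i'. The stems whose last vowel is 'i' (rimmirig → rimmirigovi, gofvikig → gofvikigovi) add -ovi.
So tulpurig → tulpurigovi.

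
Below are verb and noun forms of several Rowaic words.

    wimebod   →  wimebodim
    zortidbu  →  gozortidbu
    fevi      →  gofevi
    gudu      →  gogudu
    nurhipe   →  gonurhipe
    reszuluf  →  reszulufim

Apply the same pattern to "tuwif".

tuwifim

reszuluf and gudu both have last vowel 'u' yet inflect differently (reszulufim, gogudu), so the last vowel is not what conditions the rule; whether the stem ends in a vowel or a consonant is.
"tuwif" ends in a consonant. The stems ending in a consonant (wimebod → wimebodim, reszuluf → reszulufim) add -im.
The other pattern: stems ending in a vowel add the prefix go-.
So tuwif → tuwifim.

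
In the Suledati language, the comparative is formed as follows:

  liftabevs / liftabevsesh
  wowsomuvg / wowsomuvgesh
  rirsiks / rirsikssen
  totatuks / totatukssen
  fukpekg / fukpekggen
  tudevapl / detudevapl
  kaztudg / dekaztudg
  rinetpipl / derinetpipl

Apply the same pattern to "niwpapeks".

niwpapekssen

liftabevs and rirsiks both end in -s yet inflect differently (liftabevsesh, rirsikssen), so the final letter is not what conditions the rule; the second-to-last letter is.
"niwpapeks" has second-to-last letter 'k'. The stems whose second-to-last letter is 'k' (rirsiks → rirsikssen, totatuks → totatukssen, fukpekg → fukpekggen) double the final consonant and add -en.
The other patterns: stems whose second-to-last letter is 'v' add -esh; stems whose second-to-last letter is 'd' or 'p' add the prefix de-.
So niwpapeks → niwpapekssen.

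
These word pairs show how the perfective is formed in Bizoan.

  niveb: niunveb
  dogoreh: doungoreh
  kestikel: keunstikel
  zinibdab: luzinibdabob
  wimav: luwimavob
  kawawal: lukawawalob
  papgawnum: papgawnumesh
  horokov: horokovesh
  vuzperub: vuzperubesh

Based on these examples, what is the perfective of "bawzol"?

niveb and zinibdab both end in -b yet inflect differently (niunveb, luzinibdabob), so the final letter is not what conditions the rule; the last vowel is.
"bawzol" has last vowel 'o'. The one such stem in the data (horokov → horokovesh) adds -esh, so the same rule applies.
So bawzol → bawzolesh.

bawzolesh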